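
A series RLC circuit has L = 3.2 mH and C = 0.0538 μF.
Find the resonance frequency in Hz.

Step 1 — Resonance condition Im(Z)=0 gives ω₀ = 1/√(LC).
Step 2 — ω₀ = 1/√(0.0032·5.38e-08) = 7.621e+04 rad/s.
Step 3 — f₀ = ω₀/(2π) = 1.213e+04 Hz.

f₀ = 1.213e+04 Hz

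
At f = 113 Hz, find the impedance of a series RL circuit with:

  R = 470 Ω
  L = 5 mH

Step 1 — Angular frequency: ω = 2π·f = 2π·113 = 710 rad/s.
Step 2 — Component impedances:
  R: Z = R = 470 Ω
  L: Z = jωL = j·710·0.005 = 0 + j3.55 Ω
Step 3 — Series combination: Z_total = R + L = 470 + j3.55 Ω = 470∠0.4° Ω.

Z = 470 + j3.55 Ω = 470∠0.4° Ω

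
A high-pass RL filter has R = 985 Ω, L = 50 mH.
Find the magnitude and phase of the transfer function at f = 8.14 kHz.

Step 1 — Angular frequency: ω = 2π·8140 = 5.115e+04 rad/s.
Step 2 — Transfer function: H(jω) = jωL/(R + jωL).
Step 3 — Numerator jωL = j·2557; denominator R + jωL = 985 + j2557.
Step 4 — H = 0.8708 + j0.3354.
Step 5 — Magnitude: |H| = 0.9332 (-0.6 dB); phase: φ = 21.1°.

|H| = 0.9332 (-0.6 dB), φ = 21.1°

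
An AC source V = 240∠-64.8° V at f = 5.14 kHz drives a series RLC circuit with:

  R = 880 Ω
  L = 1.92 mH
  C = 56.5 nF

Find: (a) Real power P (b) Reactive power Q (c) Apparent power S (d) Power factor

Step 1 — Angular frequency: ω = 2π·f = 2π·5140 = 3.23e+04 rad/s.
Step 2 — Component impedances:
  R: Z = R = 880 Ω
  L: Z = jωL = j·3.23e+04·0.00192 = 0 + j62.01 Ω
  C: Z = 1/(jωC) = -j/(ω·C) = 0 - j548 Ω
Step 3 — Series combination: Z_total = R + L + C = 880 - j486 Ω = 1005∠-28.9° Ω.
Step 4 — Source phasor: V = 240∠-64.8° V = 102.2 - j217.2 V.
Step 5 — Current: I = V / Z = 0.1934 - j0.1399 A = 0.2387∠-35.9° A.
Step 6 — Complex power: S = V·I* = 50.16 - j27.7 VA.
Step 7 — Real power: P = Re(S) = 50.16 W.
Step 8 — Reactive power: Q = Im(S) = -27.7 VAR.
Step 9 — Apparent power: |S| = 57.3 VA.
Step 10 — Power factor: PF = P/|S| = 0.8754 (leading).

(a) P = 50.16 W  (b) Q = -27.7 VAR  (c) S = 57.3 VA  (d) PF = 0.8754 (leading)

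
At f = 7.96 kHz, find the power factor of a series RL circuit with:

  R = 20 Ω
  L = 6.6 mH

Step 1 — Angular frequency: ω = 2π·f = 2π·7960 = 5.001e+04 rad/s.
Step 2 — Component impedances:
  R: Z = R = 20 Ω
  L: Z = jωL = j·5.001e+04·0.0066 = 0 + j330.1 Ω
Step 3 — Series combination: Z_total = R + L = 20 + j330.1 Ω = 330.7∠86.5° Ω.
Step 4 — Power factor: PF = cos(φ) = Re(Z)/|Z| = 20/330.7 = 0.06048.
Step 5 — Type: Im(Z) = 330.1 ⇒ lagging (phase φ = 86.5°).

PF = 0.06048 (lagging, φ = 86.5°)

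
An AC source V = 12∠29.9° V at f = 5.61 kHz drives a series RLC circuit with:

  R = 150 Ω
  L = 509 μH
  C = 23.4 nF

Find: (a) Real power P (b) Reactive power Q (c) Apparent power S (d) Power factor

Step 1 — Angular frequency: ω = 2π·f = 2π·5610 = 3.525e+04 rad/s.
Step 2 — Component impedances:
  R: Z = R = 150 Ω
  L: Z = jωL = j·3.525e+04·0.000509 = 0 + j17.94 Ω
  C: Z = 1/(jωC) = -j/(ω·C) = 0 - j1212 Ω
Step 3 — Series combination: Z_total = R + L + C = 150 - j1194 Ω = 1204∠-82.8° Ω.
Step 4 — Source phasor: V = 12∠29.9° V = 10.4 + j5.982 V.
Step 5 — Current: I = V / Z = -0.003854 + j0.009193 A = 0.009968∠112.7° A.
Step 6 — Complex power: S = V·I* = 0.0149 - j0.1187 VA.
Step 7 — Real power: P = Re(S) = 0.0149 W.
Step 8 — Reactive power: Q = Im(S) = -0.1187 VAR.
Step 9 — Apparent power: |S| = 0.1196 VA.
Step 10 — Power factor: PF = P/|S| = 0.1246 (leading).

(a) P = 0.0149 W  (b) Q = -0.1187 VAR  (c) S = 0.1196 VA  (d) PF = 0.1246 (leading)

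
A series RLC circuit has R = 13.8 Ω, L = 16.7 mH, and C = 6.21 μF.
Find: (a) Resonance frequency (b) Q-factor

Step 1 — Resonance condition Im(Z)=0 gives ω₀ = 1/√(LC).
Step 2 — ω₀ = 1/√(0.0167·6.21e-06) = 3105 rad/s.
Step 3 — f₀ = ω₀/(2π) = 494.2 Hz.
Step 4 — Series Q: Q = ω₀L/R = 3105·0.0167/13.8 = 3.758.

(a) f₀ = 494.2 Hz  (b) Q = 3.758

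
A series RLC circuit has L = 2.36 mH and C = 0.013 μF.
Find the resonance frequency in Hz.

Step 1 — Resonance condition Im(Z)=0 gives ω₀ = 1/√(LC).
Step 2 — ω₀ = 1/√(0.00236·1.3e-08) = 1.805e+05 rad/s.
Step 3 — f₀ = ω₀/(2π) = 2.873e+04 Hz.

f₀ = 2.873e+04 Hz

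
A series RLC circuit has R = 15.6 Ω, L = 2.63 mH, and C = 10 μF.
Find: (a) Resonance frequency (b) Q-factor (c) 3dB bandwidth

Step 1 — Resonance: ω₀ = 1/√(LC) = 1/√(0.00263·1e-05) = 6166 rad/s.
Step 2 — f₀ = ω₀/(2π) = 981.4 Hz.
Step 3 — Series Q: Q = ω₀L/R = 6166·0.00263/15.6 = 1.04.
Step 4 — Bandwidth: Δω = ω₀/Q = 5932 rad/s; BW = Δω/(2π) = 944 Hz.

(a) f₀ = 981.4 Hz  (b) Q = 1.04  (c) BW = 944 Hz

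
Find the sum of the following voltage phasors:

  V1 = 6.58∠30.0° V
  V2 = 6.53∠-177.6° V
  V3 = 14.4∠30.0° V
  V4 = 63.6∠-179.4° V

Step 1 — Convert each phasor to rectangular form:
  V1 = 6.58·(cos(30.0°) + j·sin(30.0°)) = 5.698 + j3.29 V
  V2 = 6.53·(cos(-177.6°) + j·sin(-177.6°)) = -6.524 - j0.2734 V
  V3 = 14.4·(cos(30.0°) + j·sin(30.0°)) = 12.47 + j7.2 V
  V4 = 63.6·(cos(-179.4°) + j·sin(-179.4°)) = -63.6 - j0.666 V
Step 2 — Sum components: V_total = -51.95 + j9.551 V.
Step 3 — Convert to polar: |V_total| = 52.82 V, ∠V_total = 169.6°.

V_total = 52.82∠169.6° V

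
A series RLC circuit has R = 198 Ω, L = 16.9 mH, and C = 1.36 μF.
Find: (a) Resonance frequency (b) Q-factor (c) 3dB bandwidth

Step 1 — Resonance condition Im(Z)=0 gives ω₀ = 1/√(LC).
Step 2 — ω₀ = 1/√(0.0169·1.36e-06) = 6596 rad/s.
Step 3 — f₀ = ω₀/(2π) = 1050 Hz.
Step 4 — Series Q: Q = ω₀L/R = 6596·0.0169/198 = 0.563.
Step 5 — 3dB bandwidth: Δω = ω₀/Q = 1.172e+04 rad/s; BW = Δω/(2π) = 1865 Hz.

(a) f₀ = 1050 Hz  (b) Q = 0.563  (c) BW = 1865 Hz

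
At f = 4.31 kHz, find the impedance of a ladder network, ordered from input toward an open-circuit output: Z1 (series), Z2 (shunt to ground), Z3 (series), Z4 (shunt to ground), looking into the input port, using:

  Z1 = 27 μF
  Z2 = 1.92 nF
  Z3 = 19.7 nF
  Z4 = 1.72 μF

Step 1 — Angular frequency: ω = 2π·f = 2π·4310 = 2.708e+04 rad/s.
Step 2 — Component impedances:
  Z1: Z = 1/(jωC) = -j/(ω·C) = 0 - j1.368 Ω
  Z2: Z = 1/(jωC) = -j/(ω·C) = 0 - j1.923e+04 Ω
  Z3: Z = 1/(jωC) = -j/(ω·C) = 0 - j1874 Ω
  Z4: Z = 1/(jωC) = -j/(ω·C) = 0 - j21.47 Ω
Step 3 — Ladder network (open output): work backward from the far end, alternating series and parallel combinations. Z_in = 0 - j1727 Ω = 1727∠-90.0° Ω.

Z = 0 - j1727 Ω = 1727∠-90.0° Ω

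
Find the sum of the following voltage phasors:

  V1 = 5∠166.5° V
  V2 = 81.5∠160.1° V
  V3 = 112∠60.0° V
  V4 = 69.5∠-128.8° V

Step 1 — Convert each phasor to rectangular form:
  V1 = 5·(cos(166.5°) + j·sin(166.5°)) = -4.862 + j1.167 V
  V2 = 81.5·(cos(160.1°) + j·sin(160.1°)) = -76.63 + j27.74 V
  V3 = 112·(cos(60.0°) + j·sin(60.0°)) = 56 + j96.99 V
  V4 = 69.5·(cos(-128.8°) + j·sin(-128.8°)) = -43.55 - j54.16 V
Step 2 — Sum components: V_total = -69.04 + j71.74 V.
Step 3 — Convert to polar: |V_total| = 99.57 V, ∠V_total = 133.9°.

V_total = 99.57∠133.9° V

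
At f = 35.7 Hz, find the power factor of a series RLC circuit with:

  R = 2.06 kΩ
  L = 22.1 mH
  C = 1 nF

Step 1 — Angular frequency: ω = 2π·f = 2π·35.7 = 224.3 rad/s.
Step 2 — Component impedances:
  R: Z = R = 2060 Ω
  L: Z = jωL = j·224.3·0.0221 = 0 + j4.957 Ω
  C: Z = 1/(jωC) = -j/(ω·C) = 0 - j4.458e+06 Ω
Step 3 — Series combination: Z_total = R + L + C = 2060 - j4.458e+06 Ω = 4.458e+06∠-90.0° Ω.
Step 4 — Power factor: PF = cos(φ) = Re(Z)/|Z| = 2060/4.458e+06 = 0.0004621.
Step 5 — Type: Im(Z) = -4.458e+06 ⇒ leading (phase φ = -90.0°).

PF = 0.0004621 (leading, φ = -90.0°)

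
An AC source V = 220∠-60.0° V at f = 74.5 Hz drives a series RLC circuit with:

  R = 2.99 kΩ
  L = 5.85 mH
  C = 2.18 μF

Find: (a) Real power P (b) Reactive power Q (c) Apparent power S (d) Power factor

Step 1 — Angular frequency: ω = 2π·f = 2π·74.5 = 468.1 rad/s.
Step 2 — Component impedances:
  R: Z = R = 2990 Ω
  L: Z = jωL = j·468.1·0.00585 = 0 + j2.738 Ω
  C: Z = 1/(jωC) = -j/(ω·C) = 0 - j980 Ω
Step 3 — Series combination: Z_total = R + L + C = 2990 - j977.2 Ω = 3146∠-18.1° Ω.
Step 4 — Source phasor: V = 220∠-60.0° V = 110 - j190.5 V.
Step 5 — Current: I = V / Z = 0.05205 - j0.04671 A = 0.06994∠-41.9° A.
Step 6 — Complex power: S = V·I* = 14.63 - j4.78 VA.
Step 7 — Real power: P = Re(S) = 14.63 W.
Step 8 — Reactive power: Q = Im(S) = -4.78 VAR.
Step 9 — Apparent power: |S| = 15.39 VA.
Step 10 — Power factor: PF = P/|S| = 0.9505 (leading).

(a) P = 14.63 W  (b) Q = -4.78 VAR  (c) S = 15.39 VA  (d) PF = 0.9505 (leading)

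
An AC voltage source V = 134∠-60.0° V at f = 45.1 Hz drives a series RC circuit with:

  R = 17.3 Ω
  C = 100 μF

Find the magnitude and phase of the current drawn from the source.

Step 1 — Angular frequency: ω = 2π·f = 2π·45.1 = 283.4 rad/s.
Step 2 — Component impedances:
  R: Z = R = 17.3 Ω
  C: Z = 1/(jωC) = -j/(ω·C) = 0 - j35.29 Ω
Step 3 — Series combination: Z_total = R + C = 17.3 - j35.29 Ω = 39.3∠-63.9° Ω.
Step 4 — Source phasor: V = 134∠-60.0° V = 67 - j116 V.
Step 5 — Ohm's law: I = V / Z_total = (67 - j116) / (17.3 - j35.29) = 3.402 + j0.231 A.
Step 6 — Convert to polar: |I| = 3.41 A, ∠I = 3.9°.

I = 3.41∠3.9° A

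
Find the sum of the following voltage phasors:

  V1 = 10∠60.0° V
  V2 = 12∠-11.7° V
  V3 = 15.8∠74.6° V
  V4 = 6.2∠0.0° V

Step 1 — Convert each phasor to rectangular form:
  V1 = 10·(cos(60.0°) + j·sin(60.0°)) = 5 + j8.66 V
  V2 = 12·(cos(-11.7°) + j·sin(-11.7°)) = 11.75 - j2.433 V
  V3 = 15.8·(cos(74.6°) + j·sin(74.6°)) = 4.196 + j15.23 V
  V4 = 6.2·(cos(0.0°) + j·sin(0.0°)) = 6.2 V
Step 2 — Sum components: V_total = 27.15 + j21.46 V.
Step 3 — Convert to polar: |V_total| = 34.6 V, ∠V_total = 38.3°.

V_total = 34.6∠38.3° V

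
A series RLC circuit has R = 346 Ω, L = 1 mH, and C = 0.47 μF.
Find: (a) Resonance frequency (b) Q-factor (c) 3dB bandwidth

Step 1 — Resonance: ω₀ = 1/√(LC) = 1/√(0.001·4.7e-07) = 4.613e+04 rad/s.
Step 2 — f₀ = ω₀/(2π) = 7341 Hz.
Step 3 — Series Q: Q = ω₀L/R = 4.613e+04·0.001/346 = 0.1333.
Step 4 — Bandwidth: Δω = ω₀/Q = 3.46e+05 rad/s; BW = Δω/(2π) = 5.507e+04 Hz.

(a) f₀ = 7341 Hz  (b) Q = 0.1333  (c) BW = 5.507e+04 Hz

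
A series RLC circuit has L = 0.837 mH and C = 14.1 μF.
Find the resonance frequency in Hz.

Step 1 — Resonance condition Im(Z)=0 gives ω₀ = 1/√(LC).
Step 2 — ω₀ = 1/√(0.000837·1.41e-05) = 9205 rad/s.
Step 3 — f₀ = ω₀/(2π) = 1465 Hz.

f₀ = 1465 Hz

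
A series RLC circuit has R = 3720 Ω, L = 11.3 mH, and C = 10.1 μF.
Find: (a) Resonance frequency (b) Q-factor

Step 1 — Resonance condition Im(Z)=0 gives ω₀ = 1/√(LC).
Step 2 — ω₀ = 1/√(0.0113·1.01e-05) = 2960 rad/s.
Step 3 — f₀ = ω₀/(2π) = 471.1 Hz.
Step 4 — Series Q: Q = ω₀L/R = 2960·0.0113/3720 = 0.008992.

(a) f₀ = 471.1 Hz  (b) Q = 0.008992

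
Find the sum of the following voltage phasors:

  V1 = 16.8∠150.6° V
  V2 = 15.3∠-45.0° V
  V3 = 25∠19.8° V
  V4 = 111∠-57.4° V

Step 1 — Convert each phasor to rectangular form:
  V1 = 16.8·(cos(150.6°) + j·sin(150.6°)) = -14.64 + j8.247 V
  V2 = 15.3·(cos(-45.0°) + j·sin(-45.0°)) = 10.82 - j10.82 V
  V3 = 25·(cos(19.8°) + j·sin(19.8°)) = 23.52 + j8.468 V
  V4 = 111·(cos(-57.4°) + j·sin(-57.4°)) = 59.8 - j93.51 V
Step 2 — Sum components: V_total = 79.51 - j87.62 V.
Step 3 — Convert to polar: |V_total| = 118.3 V, ∠V_total = -47.8°.

V_total = 118.3∠-47.8° V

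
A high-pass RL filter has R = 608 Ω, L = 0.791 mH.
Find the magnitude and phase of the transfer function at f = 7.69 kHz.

Step 1 — Angular frequency: ω = 2π·7690 = 4.832e+04 rad/s.
Step 2 — Transfer function: H(jω) = jωL/(R + jωL).
Step 3 — Numerator jωL = j·38.22; denominator R + jωL = 608 + j38.22.
Step 4 — H = 0.003936 + j0.06261.
Step 5 — Magnitude: |H| = 0.06274 (-24.0 dB); phase: φ = 86.4°.

|H| = 0.06274 (-24.0 dB), φ = 86.4°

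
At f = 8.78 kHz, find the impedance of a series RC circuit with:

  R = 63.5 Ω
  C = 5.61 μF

Step 1 — Angular frequency: ω = 2π·f = 2π·8780 = 5.517e+04 rad/s.
Step 2 — Component impedances:
  R: Z = R = 63.5 Ω
  C: Z = 1/(jωC) = -j/(ω·C) = 0 - j3.231 Ω
Step 3 — Series combination: Z_total = R + C = 63.5 - j3.231 Ω = 63.58∠-2.9° Ω.

Z = 63.5 - j3.231 Ω = 63.58∠-2.9° Ω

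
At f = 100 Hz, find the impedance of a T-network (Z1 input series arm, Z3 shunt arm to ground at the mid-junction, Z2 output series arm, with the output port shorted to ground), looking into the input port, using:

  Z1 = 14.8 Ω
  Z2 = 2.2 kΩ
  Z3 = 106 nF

Step 1 — Angular frequency: ω = 2π·f = 2π·100 = 628.3 rad/s.
Step 2 — Component impedances:
  Z1: Z = R = 14.8 Ω
  Z2: Z = R = 2200 Ω
  Z3: Z = 1/(jωC) = -j/(ω·C) = 0 - j1.501e+04 Ω
Step 3 — With the output port shorted to ground, the output series arm Z2 runs from the junction to ground; the shunt arm Z3 also runs from the junction to ground. They appear in parallel: Z3 || Z2 = 2154 - j315.6 Ω.
Step 4 — Series with input arm Z1: Z_in = Z1 + (Z3 || Z2) = 2169 - j315.6 Ω = 2191∠-8.3° Ω.

Z = 2169 - j315.6 Ω = 2191∠-8.3° Ω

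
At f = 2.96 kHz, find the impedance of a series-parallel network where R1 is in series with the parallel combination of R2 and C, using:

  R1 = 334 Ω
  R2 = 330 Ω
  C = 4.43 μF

Step 1 — Angular frequency: ω = 2π·f = 2π·2960 = 1.86e+04 rad/s.
Step 2 — Component impedances:
  R1: Z = R = 334 Ω
  R2: Z = R = 330 Ω
  C: Z = 1/(jωC) = -j/(ω·C) = 0 - j12.14 Ω
Step 3 — Parallel branch: R2 || C = 1/(1/R2 + 1/C) = 0.4458 - j12.12 Ω.
Step 4 — Series with R1: Z_total = R1 + (R2 || C) = 334.4 - j12.12 Ω = 334.7∠-2.1° Ω.

Z = 334.4 - j12.12 Ω = 334.7∠-2.1° Ω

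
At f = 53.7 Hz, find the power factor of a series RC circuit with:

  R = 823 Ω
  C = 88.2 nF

Step 1 — Angular frequency: ω = 2π·f = 2π·53.7 = 337.4 rad/s.
Step 2 — Component impedances:
  R: Z = R = 823 Ω
  C: Z = 1/(jωC) = -j/(ω·C) = 0 - j3.36e+04 Ω
Step 3 — Series combination: Z_total = R + C = 823 - j3.36e+04 Ω = 3.361e+04∠-88.6° Ω.
Step 4 — Power factor: PF = cos(φ) = Re(Z)/|Z| = 823/33613 = 0.02448.
Step 5 — Type: Im(Z) = -3.36e+04 ⇒ leading (phase φ = -88.6°).

PF = 0.02448 (leading, φ = -88.6°)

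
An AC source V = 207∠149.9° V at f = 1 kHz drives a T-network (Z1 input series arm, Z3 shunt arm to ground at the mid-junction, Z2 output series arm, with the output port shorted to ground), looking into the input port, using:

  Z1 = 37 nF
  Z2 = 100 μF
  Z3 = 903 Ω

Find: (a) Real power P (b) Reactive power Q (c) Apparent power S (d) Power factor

Step 1 — Angular frequency: ω = 2π·f = 2π·1000 = 6283 rad/s.
Step 2 — Component impedances:
  Z1: Z = 1/(jωC) = -j/(ω·C) = 0 - j4301 Ω
  Z2: Z = 1/(jωC) = -j/(ω·C) = 0 - j1.592 Ω
  Z3: Z = R = 903 Ω
Step 3 — With the output port shorted to ground, the output series arm Z2 runs from the junction to ground; the shunt arm Z3 also runs from the junction to ground. They appear in parallel: Z3 || Z2 = 0.002805 - j1.592 Ω.
Step 4 — Series with input arm Z1: Z_in = Z1 + (Z3 || Z2) = 0.002805 - j4303 Ω = 4303∠-90.0° Ω.
Step 5 — Source phasor: V = 207∠149.9° V = -179.1 + j103.8 V.
Step 6 — Current: I = V / Z = -0.02413 - j0.04162 A = 0.04811∠-120.1° A.
Step 7 — Complex power: S = V·I* = 6.491e-06 - j9.958 VA.
Step 8 — Real power: P = Re(S) = 6.491e-06 W.
Step 9 — Reactive power: Q = Im(S) = -9.958 VAR.
Step 10 — Apparent power: |S| = 9.958 VA.
Step 11 — Power factor: PF = P/|S| = 6.519e-07 (leading).

(a) P = 6.491e-06 W  (b) Q = -9.958 VAR  (c) S = 9.958 VA  (d) PF = 6.519e-07 (leading)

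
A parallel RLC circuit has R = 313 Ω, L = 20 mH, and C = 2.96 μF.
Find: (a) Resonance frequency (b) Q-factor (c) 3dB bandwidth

Step 1 — Resonance: ω₀ = 1/√(LC) = 1/√(0.02·2.96e-06) = 4110 rad/s.
Step 2 — f₀ = ω₀/(2π) = 654.1 Hz.
Step 3 — Parallel Q: Q = R/(ω₀L) = 313/(4110·0.02) = 3.808.
Step 4 — Bandwidth: Δω = ω₀/Q = 1079 rad/s; BW = Δω/(2π) = 171.8 Hz.

(a) f₀ = 654.1 Hz  (b) Q = 3.808  (c) BW = 171.8 Hz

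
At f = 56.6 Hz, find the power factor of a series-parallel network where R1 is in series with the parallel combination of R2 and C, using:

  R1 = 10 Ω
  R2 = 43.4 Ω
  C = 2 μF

Step 1 — Angular frequency: ω = 2π·f = 2π·56.6 = 355.6 rad/s.
Step 2 — Component impedances:
  R1: Z = R = 10 Ω
  R2: Z = R = 43.4 Ω
  C: Z = 1/(jωC) = -j/(ω·C) = 0 - j1406 Ω
Step 3 — Parallel branch: R2 || C = 1/(1/R2 + 1/C) = 43.36 - j1.338 Ω.
Step 4 — Series with R1: Z_total = R1 + (R2 || C) = 53.36 - j1.338 Ω = 53.38∠-1.4° Ω.
Step 5 — Power factor: PF = cos(φ) = Re(Z)/|Z| = 53.359/53.375 = 0.9997.
Step 6 — Type: Im(Z) = -1.338 ⇒ leading (phase φ = -1.4°).

PF = 0.9997 (leading, φ = -1.4°)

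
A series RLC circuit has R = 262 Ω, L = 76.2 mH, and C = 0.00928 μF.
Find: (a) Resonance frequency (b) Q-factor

Step 1 — Resonance condition Im(Z)=0 gives ω₀ = 1/√(LC).
Step 2 — ω₀ = 1/√(0.0762·9.28e-09) = 3.761e+04 rad/s.
Step 3 — f₀ = ω₀/(2π) = 5985 Hz.
Step 4 — Series Q: Q = ω₀L/R = 3.761e+04·0.0762/262 = 10.94.

(a) f₀ = 5985 Hz  (b) Q = 10.94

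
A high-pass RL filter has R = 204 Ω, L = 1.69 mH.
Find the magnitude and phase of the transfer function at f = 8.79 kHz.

Step 1 — Angular frequency: ω = 2π·8790 = 5.523e+04 rad/s.
Step 2 — Transfer function: H(jω) = jωL/(R + jωL).
Step 3 — Numerator jωL = j·93.34; denominator R + jωL = 204 + j93.34.
Step 4 — H = 0.1731 + j0.3783.
Step 5 — Magnitude: |H| = 0.4161 (-7.6 dB); phase: φ = 65.4°.

|H| = 0.4161 (-7.6 dB), φ = 65.4°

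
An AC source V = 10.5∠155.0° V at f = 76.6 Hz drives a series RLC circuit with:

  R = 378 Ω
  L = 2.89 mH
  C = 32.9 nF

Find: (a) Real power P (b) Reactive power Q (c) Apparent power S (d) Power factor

Step 1 — Angular frequency: ω = 2π·f = 2π·76.6 = 481.3 rad/s.
Step 2 — Component impedances:
  R: Z = R = 378 Ω
  L: Z = jωL = j·481.3·0.00289 = 0 + j1.391 Ω
  C: Z = 1/(jωC) = -j/(ω·C) = 0 - j6.315e+04 Ω
Step 3 — Series combination: Z_total = R + L + C = 378 - j6.315e+04 Ω = 6.315e+04∠-89.7° Ω.
Step 4 — Source phasor: V = 10.5∠155.0° V = -9.516 + j4.437 V.
Step 5 — Current: I = V / Z = -7.117e-05 - j0.0001503 A = 0.0001663∠-115.3° A.
Step 6 — Complex power: S = V·I* = 1.045e-05 - j0.001746 VA.
Step 7 — Real power: P = Re(S) = 1.045e-05 W.
Step 8 — Reactive power: Q = Im(S) = -0.001746 VAR.
Step 9 — Apparent power: |S| = 0.001746 VA.
Step 10 — Power factor: PF = P/|S| = 0.005985 (leading).

(a) P = 1.045e-05 W  (b) Q = -0.001746 VAR  (c) S = 0.001746 VA  (d) PF = 0.005985 (leading)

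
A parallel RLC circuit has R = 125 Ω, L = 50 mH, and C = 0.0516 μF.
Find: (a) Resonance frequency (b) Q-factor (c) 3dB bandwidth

Step 1 — Resonance: ω₀ = 1/√(LC) = 1/√(0.05·5.16e-08) = 1.969e+04 rad/s.
Step 2 — f₀ = ω₀/(2π) = 3133 Hz.
Step 3 — Parallel Q: Q = R/(ω₀L) = 125/(1.969e+04·0.05) = 0.127.
Step 4 — Bandwidth: Δω = ω₀/Q = 1.55e+05 rad/s; BW = Δω/(2π) = 2.468e+04 Hz.

(a) f₀ = 3133 Hz  (b) Q = 0.127  (c) BW = 2.468e+04 Hz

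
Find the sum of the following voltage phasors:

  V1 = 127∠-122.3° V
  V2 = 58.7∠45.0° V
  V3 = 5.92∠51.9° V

Step 1 — Convert each phasor to rectangular form:
  V1 = 127·(cos(-122.3°) + j·sin(-122.3°)) = -67.86 - j107.3 V
  V2 = 58.7·(cos(45.0°) + j·sin(45.0°)) = 41.51 + j41.51 V
  V3 = 5.92·(cos(51.9°) + j·sin(51.9°)) = 3.653 + j4.659 V
Step 2 — Sum components: V_total = -22.7 - j61.18 V.
Step 3 — Convert to polar: |V_total| = 65.26 V, ∠V_total = -110.4°.

V_total = 65.26∠-110.4° V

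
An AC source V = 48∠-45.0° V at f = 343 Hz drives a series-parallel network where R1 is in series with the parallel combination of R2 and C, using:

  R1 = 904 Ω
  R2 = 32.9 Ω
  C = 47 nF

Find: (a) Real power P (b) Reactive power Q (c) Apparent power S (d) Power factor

Step 1 — Angular frequency: ω = 2π·f = 2π·343 = 2155 rad/s.
Step 2 — Component impedances:
  R1: Z = R = 904 Ω
  R2: Z = R = 32.9 Ω
  C: Z = 1/(jωC) = -j/(ω·C) = 0 - j9873 Ω
Step 3 — Parallel branch: R2 || C = 1/(1/R2 + 1/C) = 32.9 - j0.1096 Ω.
Step 4 — Series with R1: Z_total = R1 + (R2 || C) = 936.9 - j0.1096 Ω = 936.9∠-0.0° Ω.
Step 5 — Source phasor: V = 48∠-45.0° V = 33.94 - j33.94 V.
Step 6 — Current: I = V / Z = 0.03623 - j0.03622 A = 0.05123∠-45.0° A.
Step 7 — Complex power: S = V·I* = 2.459 - j0.0002878 VA.
Step 8 — Real power: P = Re(S) = 2.459 W.
Step 9 — Reactive power: Q = Im(S) = -0.0002878 VAR.
Step 10 — Apparent power: |S| = 2.459 VA.
Step 11 — Power factor: PF = P/|S| = 1 (leading).

(a) P = 2.459 W  (b) Q = -0.0002878 VAR  (c) S = 2.459 VA  (d) PF = 1 (leading)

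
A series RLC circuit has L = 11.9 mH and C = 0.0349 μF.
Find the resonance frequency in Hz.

Step 1 — Resonance condition Im(Z)=0 gives ω₀ = 1/√(LC).
Step 2 — ω₀ = 1/√(0.0119·3.49e-08) = 4.907e+04 rad/s.
Step 3 — f₀ = ω₀/(2π) = 7810 Hz.

f₀ = 7810 Hz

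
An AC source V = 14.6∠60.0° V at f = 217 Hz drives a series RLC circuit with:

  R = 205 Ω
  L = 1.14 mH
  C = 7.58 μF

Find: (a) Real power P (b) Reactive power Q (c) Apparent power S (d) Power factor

Step 1 — Angular frequency: ω = 2π·f = 2π·217 = 1363 rad/s.
Step 2 — Component impedances:
  R: Z = R = 205 Ω
  L: Z = jωL = j·1363·0.00114 = 0 + j1.554 Ω
  C: Z = 1/(jωC) = -j/(ω·C) = 0 - j96.76 Ω
Step 3 — Series combination: Z_total = R + L + C = 205 - j95.2 Ω = 226∠-24.9° Ω.
Step 4 — Source phasor: V = 14.6∠60.0° V = 7.3 + j12.64 V.
Step 5 — Current: I = V / Z = 0.00573 + j0.06434 A = 0.06459∠84.9° A.
Step 6 — Complex power: S = V·I* = 0.8553 - j0.3972 VA.
Step 7 — Real power: P = Re(S) = 0.8553 W.
Step 8 — Reactive power: Q = Im(S) = -0.3972 VAR.
Step 9 — Apparent power: |S| = 0.9431 VA.
Step 10 — Power factor: PF = P/|S| = 0.907 (leading).

(a) P = 0.8553 W  (b) Q = -0.3972 VAR  (c) S = 0.9431 VA  (d) PF = 0.907 (leading)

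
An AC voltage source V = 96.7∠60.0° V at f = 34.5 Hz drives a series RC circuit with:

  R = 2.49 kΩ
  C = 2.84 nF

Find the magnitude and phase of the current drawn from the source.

Step 1 — Angular frequency: ω = 2π·f = 2π·34.5 = 216.8 rad/s.
Step 2 — Component impedances:
  R: Z = R = 2490 Ω
  C: Z = 1/(jωC) = -j/(ω·C) = 0 - j1.624e+06 Ω
Step 3 — Series combination: Z_total = R + C = 2490 - j1.624e+06 Ω = 1.624e+06∠-89.9° Ω.
Step 4 — Source phasor: V = 96.7∠60.0° V = 48.35 + j83.74 V.
Step 5 — Ohm's law: I = V / Z_total = (48.35 + j83.74) / (2490 - j1.624e+06) = -5.151e-05 + j2.984e-05 A.
Step 6 — Convert to polar: |I| = 5.953e-05 A, ∠I = 149.9°.

I = 5.953e-05∠149.9° A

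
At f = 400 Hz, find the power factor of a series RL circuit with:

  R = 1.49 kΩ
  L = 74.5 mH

Step 1 — Angular frequency: ω = 2π·f = 2π·400 = 2513 rad/s.
Step 2 — Component impedances:
  R: Z = R = 1490 Ω
  L: Z = jωL = j·2513·0.0745 = 0 + j187.2 Ω
Step 3 — Series combination: Z_total = R + L = 1490 + j187.2 Ω = 1502∠7.2° Ω.
Step 4 — Power factor: PF = cos(φ) = Re(Z)/|Z| = 1490/1501.7 = 0.9922.
Step 5 — Type: Im(Z) = 187.2 ⇒ lagging (phase φ = 7.2°).

PF = 0.9922 (lagging, φ = 7.2°)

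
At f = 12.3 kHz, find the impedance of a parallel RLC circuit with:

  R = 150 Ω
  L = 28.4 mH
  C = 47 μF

Step 1 — Angular frequency: ω = 2π·f = 2π·1.23e+04 = 7.728e+04 rad/s.
Step 2 — Component impedances:
  R: Z = R = 150 Ω
  L: Z = jωL = j·7.728e+04·0.0284 = 0 + j2195 Ω
  C: Z = 1/(jωC) = -j/(ω·C) = 0 - j0.2753 Ω
Step 3 — Parallel combination: 1/Z_total = 1/R + 1/L + 1/C; Z_total = 0.0005054 - j0.2753 Ω = 0.2753∠-89.9° Ω.

Z = 0.0005054 - j0.2753 Ω = 0.2753∠-89.9° Ω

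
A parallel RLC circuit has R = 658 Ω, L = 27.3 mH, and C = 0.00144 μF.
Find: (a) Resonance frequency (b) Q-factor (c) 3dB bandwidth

Step 1 — Resonance: ω₀ = 1/√(LC) = 1/√(0.0273·1.44e-09) = 1.595e+05 rad/s.
Step 2 — f₀ = ω₀/(2π) = 2.538e+04 Hz.
Step 3 — Parallel Q: Q = R/(ω₀L) = 658/(1.595e+05·0.0273) = 0.1511.
Step 4 — Bandwidth: Δω = ω₀/Q = 1.055e+06 rad/s; BW = Δω/(2π) = 1.68e+05 Hz.

(a) f₀ = 2.538e+04 Hz  (b) Q = 0.1511  (c) BW = 1.68e+05 Hz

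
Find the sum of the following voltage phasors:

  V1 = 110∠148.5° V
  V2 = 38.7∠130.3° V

Step 1 — Convert each phasor to rectangular form:
  V1 = 110·(cos(148.5°) + j·sin(148.5°)) = -93.79 + j57.47 V
  V2 = 38.7·(cos(130.3°) + j·sin(130.3°)) = -25.03 + j29.52 V
Step 2 — Sum components: V_total = -118.8 + j86.99 V.
Step 3 — Convert to polar: |V_total| = 147.3 V, ∠V_total = 143.8°.

V_total = 147.3∠143.8° V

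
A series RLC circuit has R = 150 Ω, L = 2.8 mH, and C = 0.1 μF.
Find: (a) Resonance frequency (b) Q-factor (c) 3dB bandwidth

Step 1 — Resonance condition Im(Z)=0 gives ω₀ = 1/√(LC).
Step 2 — ω₀ = 1/√(0.0028·1e-07) = 5.976e+04 rad/s.
Step 3 — f₀ = ω₀/(2π) = 9511 Hz.
Step 4 — Series Q: Q = ω₀L/R = 5.976e+04·0.0028/150 = 1.116.
Step 5 — 3dB bandwidth: Δω = ω₀/Q = 5.357e+04 rad/s; BW = Δω/(2π) = 8526 Hz.

(a) f₀ = 9511 Hz  (b) Q = 1.116  (c) BW = 8526 Hz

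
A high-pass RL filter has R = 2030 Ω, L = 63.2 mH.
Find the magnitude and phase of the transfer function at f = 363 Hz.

Step 1 — Angular frequency: ω = 2π·363 = 2281 rad/s.
Step 2 — Transfer function: H(jω) = jωL/(R + jωL).
Step 3 — Numerator jωL = j·144.1; denominator R + jωL = 2030 + j144.1.
Step 4 — H = 0.005017 + j0.07065.
Step 5 — Magnitude: |H| = 0.07083 (-23.0 dB); phase: φ = 85.9°.

|H| = 0.07083 (-23.0 dB), φ = 85.9°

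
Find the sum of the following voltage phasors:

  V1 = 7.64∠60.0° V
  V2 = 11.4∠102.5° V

Step 1 — Convert each phasor to rectangular form:
  V1 = 7.64·(cos(60.0°) + j·sin(60.0°)) = 3.82 + j6.616 V
  V2 = 11.4·(cos(102.5°) + j·sin(102.5°)) = -2.467 + j11.13 V
Step 2 — Sum components: V_total = 1.353 + j17.75 V.
Step 3 — Convert to polar: |V_total| = 17.8 V, ∠V_total = 85.6°.

V_total = 17.8∠85.6° V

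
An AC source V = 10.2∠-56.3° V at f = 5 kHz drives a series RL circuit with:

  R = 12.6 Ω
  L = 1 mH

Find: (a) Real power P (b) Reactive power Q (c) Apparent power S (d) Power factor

Step 1 — Angular frequency: ω = 2π·f = 2π·5000 = 3.142e+04 rad/s.
Step 2 — Component impedances:
  R: Z = R = 12.6 Ω
  L: Z = jωL = j·3.142e+04·0.001 = 0 + j31.42 Ω
Step 3 — Series combination: Z_total = R + L = 12.6 + j31.42 Ω = 33.85∠68.1° Ω.
Step 4 — Source phasor: V = 10.2∠-56.3° V = 5.659 - j8.486 V.
Step 5 — Current: I = V / Z = -0.1704 - j0.2485 A = 0.3013∠-124.4° A.
Step 6 — Complex power: S = V·I* = 1.144 + j2.853 VA.
Step 7 — Real power: P = Re(S) = 1.144 W.
Step 8 — Reactive power: Q = Im(S) = 2.853 VAR.
Step 9 — Apparent power: |S| = 3.074 VA.
Step 10 — Power factor: PF = P/|S| = 0.3722 (lagging).

(a) P = 1.144 W  (b) Q = 2.853 VAR  (c) S = 3.074 VA  (d) PF = 0.3722 (lagging)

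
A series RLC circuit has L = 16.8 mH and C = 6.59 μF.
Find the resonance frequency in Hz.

Step 1 — Resonance condition Im(Z)=0 gives ω₀ = 1/√(LC).
Step 2 — ω₀ = 1/√(0.0168·6.59e-06) = 3005 rad/s.
Step 3 — f₀ = ω₀/(2π) = 478.3 Hz.

f₀ = 478.3 Hz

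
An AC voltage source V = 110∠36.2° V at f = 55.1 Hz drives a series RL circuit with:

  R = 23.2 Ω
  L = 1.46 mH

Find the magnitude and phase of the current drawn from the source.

Step 1 — Angular frequency: ω = 2π·f = 2π·55.1 = 346.2 rad/s.
Step 2 — Component impedances:
  R: Z = R = 23.2 Ω
  L: Z = jωL = j·346.2·0.00146 = 0 + j0.5055 Ω
Step 3 — Series combination: Z_total = R + L = 23.2 + j0.5055 Ω = 23.21∠1.2° Ω.
Step 4 — Source phasor: V = 110∠36.2° V = 88.77 + j64.97 V.
Step 5 — Ohm's law: I = V / Z_total = (88.77 + j64.97) / (23.2 + j0.5055) = 3.885 + j2.716 A.
Step 6 — Convert to polar: |I| = 4.74 A, ∠I = 35.0°.

I = 4.74∠35.0° A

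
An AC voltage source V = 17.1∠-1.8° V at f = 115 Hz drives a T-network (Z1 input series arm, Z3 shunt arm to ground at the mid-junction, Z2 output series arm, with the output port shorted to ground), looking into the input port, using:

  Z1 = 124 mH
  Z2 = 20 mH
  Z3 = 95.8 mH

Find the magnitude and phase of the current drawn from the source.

Step 1 — Angular frequency: ω = 2π·f = 2π·115 = 722.6 rad/s.
Step 2 — Component impedances:
  Z1: Z = jωL = j·722.6·0.124 = 0 + j89.6 Ω
  Z2: Z = jωL = j·722.6·0.02 = 0 + j14.45 Ω
  Z3: Z = jωL = j·722.6·0.0958 = 0 + j69.22 Ω
Step 3 — With the output port shorted to ground, the output series arm Z2 runs from the junction to ground; the shunt arm Z3 also runs from the junction to ground. They appear in parallel: Z3 || Z2 = 0 + j11.96 Ω.
Step 4 — Series with input arm Z1: Z_in = Z1 + (Z3 || Z2) = 0 + j101.6 Ω = 101.6∠90.0° Ω.
Step 5 — Source phasor: V = 17.1∠-1.8° V = 17.09 - j0.5371 V.
Step 6 — Ohm's law: I = V / Z_total = (17.09 - j0.5371) / (0 + j101.6) = -0.005289 - j0.1683 A.
Step 7 — Convert to polar: |I| = 0.1684 A, ∠I = -91.8°.

I = 0.1684∠-91.8° A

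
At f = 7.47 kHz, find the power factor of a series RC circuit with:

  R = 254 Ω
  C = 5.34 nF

Step 1 — Angular frequency: ω = 2π·f = 2π·7470 = 4.694e+04 rad/s.
Step 2 — Component impedances:
  R: Z = R = 254 Ω
  C: Z = 1/(jωC) = -j/(ω·C) = 0 - j3990 Ω
Step 3 — Series combination: Z_total = R + C = 254 - j3990 Ω = 3998∠-86.4° Ω.
Step 4 — Power factor: PF = cos(φ) = Re(Z)/|Z| = 254/3998 = 0.06353.
Step 5 — Type: Im(Z) = -3990 ⇒ leading (phase φ = -86.4°).

PF = 0.06353 (leading, φ = -86.4°)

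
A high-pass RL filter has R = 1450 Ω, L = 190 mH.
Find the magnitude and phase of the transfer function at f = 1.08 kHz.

Step 1 — Angular frequency: ω = 2π·1080 = 6786 rad/s.
Step 2 — Transfer function: H(jω) = jωL/(R + jωL).
Step 3 — Numerator jωL = j·1289; denominator R + jωL = 1450 + j1289.
Step 4 — H = 0.4415 + j0.4966.
Step 5 — Magnitude: |H| = 0.6645 (-3.6 dB); phase: φ = 48.4°.

|H| = 0.6645 (-3.6 dB), φ = 48.4°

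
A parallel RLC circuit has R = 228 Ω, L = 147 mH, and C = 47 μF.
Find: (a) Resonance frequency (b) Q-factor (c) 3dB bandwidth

Step 1 — Resonance: ω₀ = 1/√(LC) = 1/√(0.147·4.7e-05) = 380.4 rad/s.
Step 2 — f₀ = ω₀/(2π) = 60.55 Hz.
Step 3 — Parallel Q: Q = R/(ω₀L) = 228/(380.4·0.147) = 4.077.
Step 4 — Bandwidth: Δω = ω₀/Q = 93.32 rad/s; BW = Δω/(2π) = 14.85 Hz.

(a) f₀ = 60.55 Hz  (b) Q = 4.077  (c) BW = 14.85 Hz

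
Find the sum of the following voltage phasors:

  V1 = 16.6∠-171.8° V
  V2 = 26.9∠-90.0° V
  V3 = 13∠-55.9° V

Step 1 — Convert each phasor to rectangular form:
  V1 = 16.6·(cos(-171.8°) + j·sin(-171.8°)) = -16.43 - j2.368 V
  V2 = 26.9·(cos(-90.0°) + j·sin(-90.0°)) = 0 - j26.9 V
  V3 = 13·(cos(-55.9°) + j·sin(-55.9°)) = 7.288 - j10.76 V
Step 2 — Sum components: V_total = -9.142 - j40.03 V.
Step 3 — Convert to polar: |V_total| = 41.06 V, ∠V_total = -102.9°.

V_total = 41.06∠-102.9° V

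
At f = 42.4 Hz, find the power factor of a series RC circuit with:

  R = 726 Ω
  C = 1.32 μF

Step 1 — Angular frequency: ω = 2π·f = 2π·42.4 = 266.4 rad/s.
Step 2 — Component impedances:
  R: Z = R = 726 Ω
  C: Z = 1/(jωC) = -j/(ω·C) = 0 - j2844 Ω
Step 3 — Series combination: Z_total = R + C = 726 - j2844 Ω = 2935∠-75.7° Ω.
Step 4 — Power factor: PF = cos(φ) = Re(Z)/|Z| = 726/2935 = 0.2474.
Step 5 — Type: Im(Z) = -2844 ⇒ leading (phase φ = -75.7°).

PF = 0.2474 (leading, φ = -75.7°)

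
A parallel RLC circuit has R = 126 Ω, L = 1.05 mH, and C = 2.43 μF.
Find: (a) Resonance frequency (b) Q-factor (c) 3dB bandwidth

Step 1 — Resonance: ω₀ = 1/√(LC) = 1/√(0.00105·2.43e-06) = 1.98e+04 rad/s.
Step 2 — f₀ = ω₀/(2π) = 3151 Hz.
Step 3 — Parallel Q: Q = R/(ω₀L) = 126/(1.98e+04·0.00105) = 6.061.
Step 4 — Bandwidth: Δω = ω₀/Q = 3266 rad/s; BW = Δω/(2π) = 519.8 Hz.

(a) f₀ = 3151 Hz  (b) Q = 6.061  (c) BW = 519.8 Hz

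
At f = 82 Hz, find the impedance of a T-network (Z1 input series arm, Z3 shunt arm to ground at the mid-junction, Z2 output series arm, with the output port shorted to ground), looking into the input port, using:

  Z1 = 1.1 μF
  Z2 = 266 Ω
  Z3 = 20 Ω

Step 1 — Angular frequency: ω = 2π·f = 2π·82 = 515.2 rad/s.
Step 2 — Component impedances:
  Z1: Z = 1/(jωC) = -j/(ω·C) = 0 - j1764 Ω
  Z2: Z = R = 266 Ω
  Z3: Z = R = 20 Ω
Step 3 — With the output port shorted to ground, the output series arm Z2 runs from the junction to ground; the shunt arm Z3 also runs from the junction to ground. They appear in parallel: Z3 || Z2 = 18.6 Ω.
Step 4 — Series with input arm Z1: Z_in = Z1 + (Z3 || Z2) = 18.6 - j1764 Ω = 1765∠-89.4° Ω.

Z = 18.6 - j1764 Ω = 1765∠-89.4° Ω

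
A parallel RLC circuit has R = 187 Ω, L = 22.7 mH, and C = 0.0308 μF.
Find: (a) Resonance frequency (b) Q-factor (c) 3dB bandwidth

Step 1 — Resonance: ω₀ = 1/√(LC) = 1/√(0.0227·3.08e-08) = 3.782e+04 rad/s.
Step 2 — f₀ = ω₀/(2π) = 6019 Hz.
Step 3 — Parallel Q: Q = R/(ω₀L) = 187/(3.782e+04·0.0227) = 0.2178.
Step 4 — Bandwidth: Δω = ω₀/Q = 1.736e+05 rad/s; BW = Δω/(2π) = 2.763e+04 Hz.

(a) f₀ = 6019 Hz  (b) Q = 0.2178  (c) BW = 2.763e+04 Hz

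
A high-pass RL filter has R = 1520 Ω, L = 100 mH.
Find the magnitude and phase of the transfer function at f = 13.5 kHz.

Step 1 — Angular frequency: ω = 2π·1.35e+04 = 8.482e+04 rad/s.
Step 2 — Transfer function: H(jω) = jωL/(R + jωL).
Step 3 — Numerator jωL = j·8482; denominator R + jωL = 1520 + j8482.
Step 4 — H = 0.9689 + j0.1736.
Step 5 — Magnitude: |H| = 0.9843 (-0.1 dB); phase: φ = 10.2°.

|H| = 0.9843 (-0.1 dB), φ = 10.2°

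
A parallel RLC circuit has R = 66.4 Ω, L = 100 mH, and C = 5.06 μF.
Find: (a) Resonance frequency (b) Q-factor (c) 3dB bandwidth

Step 1 — Resonance: ω₀ = 1/√(LC) = 1/√(0.1·5.06e-06) = 1406 rad/s.
Step 2 — f₀ = ω₀/(2π) = 223.7 Hz.
Step 3 — Parallel Q: Q = R/(ω₀L) = 66.4/(1406·0.1) = 0.4723.
Step 4 — Bandwidth: Δω = ω₀/Q = 2976 rad/s; BW = Δω/(2π) = 473.7 Hz.

(a) f₀ = 223.7 Hz  (b) Q = 0.4723  (c) BW = 473.7 Hz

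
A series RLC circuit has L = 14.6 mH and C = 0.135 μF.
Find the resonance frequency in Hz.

Step 1 — Resonance condition Im(Z)=0 gives ω₀ = 1/√(LC).
Step 2 — ω₀ = 1/√(0.0146·1.35e-07) = 2.252e+04 rad/s.
Step 3 — f₀ = ω₀/(2π) = 3585 Hz.

f₀ = 3585 Hz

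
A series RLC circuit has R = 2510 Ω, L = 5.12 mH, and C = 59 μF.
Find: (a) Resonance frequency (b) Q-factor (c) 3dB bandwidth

Step 1 — Resonance condition Im(Z)=0 gives ω₀ = 1/√(LC).
Step 2 — ω₀ = 1/√(0.00512·5.9e-05) = 1819 rad/s.
Step 3 — f₀ = ω₀/(2π) = 289.6 Hz.
Step 4 — Series Q: Q = ω₀L/R = 1819·0.00512/2510 = 0.003711.
Step 5 — 3dB bandwidth: Δω = ω₀/Q = 4.902e+05 rad/s; BW = Δω/(2π) = 7.802e+04 Hz.

(a) f₀ = 289.6 Hz  (b) Q = 0.003711  (c) BW = 7.802e+04 Hz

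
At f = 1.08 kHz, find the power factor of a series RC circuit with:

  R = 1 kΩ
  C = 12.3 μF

Step 1 — Angular frequency: ω = 2π·f = 2π·1080 = 6786 rad/s.
Step 2 — Component impedances:
  R: Z = R = 1000 Ω
  C: Z = 1/(jωC) = -j/(ω·C) = 0 - j11.98 Ω
Step 3 — Series combination: Z_total = R + C = 1000 - j11.98 Ω = 1000∠-0.7° Ω.
Step 4 — Power factor: PF = cos(φ) = Re(Z)/|Z| = 1000/1000.1 = 0.9999.
Step 5 — Type: Im(Z) = -11.98 ⇒ leading (phase φ = -0.7°).

PF = 0.9999 (leading, φ = -0.7°)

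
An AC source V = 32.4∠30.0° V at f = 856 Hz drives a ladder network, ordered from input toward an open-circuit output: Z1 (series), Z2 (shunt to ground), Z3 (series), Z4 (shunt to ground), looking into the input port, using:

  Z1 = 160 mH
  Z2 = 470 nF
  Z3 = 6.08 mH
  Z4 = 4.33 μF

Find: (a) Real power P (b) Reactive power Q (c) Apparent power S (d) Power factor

Step 1 — Angular frequency: ω = 2π·f = 2π·856 = 5378 rad/s.
Step 2 — Component impedances:
  Z1: Z = jωL = j·5378·0.16 = 0 + j860.5 Ω
  Z2: Z = 1/(jωC) = -j/(ω·C) = 0 - j395.6 Ω
  Z3: Z = jωL = j·5378·0.00608 = 0 + j32.7 Ω
  Z4: Z = 1/(jωC) = -j/(ω·C) = 0 - j42.94 Ω
Step 3 — Ladder network (open output): work backward from the far end, alternating series and parallel combinations. Z_in = 0 + j850.6 Ω = 850.6∠90.0° Ω.
Step 4 — Source phasor: V = 32.4∠30.0° V = 28.06 + j16.2 V.
Step 5 — Current: I = V / Z = 0.01905 - j0.03299 A = 0.03809∠-60.0° A.
Step 6 — Complex power: S = V·I* = 0 + j1.234 VA.
Step 7 — Real power: P = Re(S) = 0 W.
Step 8 — Reactive power: Q = Im(S) = 1.234 VAR.
Step 9 — Apparent power: |S| = 1.234 VA.
Step 10 — Power factor: PF = P/|S| = 0 (lagging).

(a) P = 0 W  (b) Q = 1.234 VAR  (c) S = 1.234 VA  (d) PF = 0 (lagging)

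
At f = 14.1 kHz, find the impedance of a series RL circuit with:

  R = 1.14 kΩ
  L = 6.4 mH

Step 1 — Angular frequency: ω = 2π·f = 2π·1.41e+04 = 8.859e+04 rad/s.
Step 2 — Component impedances:
  R: Z = R = 1140 Ω
  L: Z = jωL = j·8.859e+04·0.0064 = 0 + j567 Ω
Step 3 — Series combination: Z_total = R + L = 1140 + j567 Ω = 1273∠26.4° Ω.

Z = 1140 + j567 Ω = 1273∠26.4° Ω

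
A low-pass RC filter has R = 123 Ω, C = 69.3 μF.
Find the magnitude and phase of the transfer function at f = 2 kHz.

Step 1 — Angular frequency: ω = 2π·2000 = 1.257e+04 rad/s.
Step 2 — Transfer function: H(jω) = 1/(1 + jωRC).
Step 3 — Denominator: 1 + jωRC = 1 + j·1.257e+04·123·6.93e-05 = 1 + j107.1.
Step 4 — H = 8.715e-05 - j0.009335.
Step 5 — Magnitude: |H| = 0.009335 (-40.6 dB); phase: φ = -89.5°.

|H| = 0.009335 (-40.6 dB), φ = -89.5°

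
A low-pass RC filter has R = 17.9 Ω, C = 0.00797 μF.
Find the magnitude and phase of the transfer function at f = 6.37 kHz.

Step 1 — Angular frequency: ω = 2π·6370 = 4.002e+04 rad/s.
Step 2 — Transfer function: H(jω) = 1/(1 + jωRC).
Step 3 — Denominator: 1 + jωRC = 1 + j·4.002e+04·17.9·7.97e-09 = 1 + j0.00571.
Step 4 — H = 1 - j0.00571.
Step 5 — Magnitude: |H| = 1 (-0.0 dB); phase: φ = -0.3°.

|H| = 1 (-0.0 dB), φ = -0.3°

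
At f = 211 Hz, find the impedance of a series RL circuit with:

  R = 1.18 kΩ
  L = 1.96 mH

Step 1 — Angular frequency: ω = 2π·f = 2π·211 = 1326 rad/s.
Step 2 — Component impedances:
  R: Z = R = 1180 Ω
  L: Z = jωL = j·1326·0.00196 = 0 + j2.598 Ω
Step 3 — Series combination: Z_total = R + L = 1180 + j2.598 Ω = 1180∠0.1° Ω.

Z = 1180 + j2.598 Ω = 1180∠0.1° Ω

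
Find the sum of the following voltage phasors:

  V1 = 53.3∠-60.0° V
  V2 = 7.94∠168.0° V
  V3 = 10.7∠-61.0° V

Step 1 — Convert each phasor to rectangular form:
  V1 = 53.3·(cos(-60.0°) + j·sin(-60.0°)) = 26.65 - j46.16 V
  V2 = 7.94·(cos(168.0°) + j·sin(168.0°)) = -7.766 + j1.651 V
  V3 = 10.7·(cos(-61.0°) + j·sin(-61.0°)) = 5.187 - j9.358 V
Step 2 — Sum components: V_total = 24.07 - j53.87 V.
Step 3 — Convert to polar: |V_total| = 59 V, ∠V_total = -65.9°.

V_total = 59∠-65.9° V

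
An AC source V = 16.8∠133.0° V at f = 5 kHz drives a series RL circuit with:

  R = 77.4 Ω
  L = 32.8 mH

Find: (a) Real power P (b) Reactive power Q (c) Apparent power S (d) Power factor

Step 1 — Angular frequency: ω = 2π·f = 2π·5000 = 3.142e+04 rad/s.
Step 2 — Component impedances:
  R: Z = R = 77.4 Ω
  L: Z = jωL = j·3.142e+04·0.0328 = 0 + j1030 Ω
Step 3 — Series combination: Z_total = R + L = 77.4 + j1030 Ω = 1033∠85.7° Ω.
Step 4 — Source phasor: V = 16.8∠133.0° V = -11.46 + j12.29 V.
Step 5 — Current: I = V / Z = 0.01103 + j0.01195 A = 0.01626∠47.3° A.
Step 6 — Complex power: S = V·I* = 0.02046 + j0.2724 VA.
Step 7 — Real power: P = Re(S) = 0.02046 W.
Step 8 — Reactive power: Q = Im(S) = 0.2724 VAR.
Step 9 — Apparent power: |S| = 0.2731 VA.
Step 10 — Power factor: PF = P/|S| = 0.0749 (lagging).

(a) P = 0.02046 W  (b) Q = 0.2724 VAR  (c) S = 0.2731 VA  (d) PF = 0.0749 (lagging)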